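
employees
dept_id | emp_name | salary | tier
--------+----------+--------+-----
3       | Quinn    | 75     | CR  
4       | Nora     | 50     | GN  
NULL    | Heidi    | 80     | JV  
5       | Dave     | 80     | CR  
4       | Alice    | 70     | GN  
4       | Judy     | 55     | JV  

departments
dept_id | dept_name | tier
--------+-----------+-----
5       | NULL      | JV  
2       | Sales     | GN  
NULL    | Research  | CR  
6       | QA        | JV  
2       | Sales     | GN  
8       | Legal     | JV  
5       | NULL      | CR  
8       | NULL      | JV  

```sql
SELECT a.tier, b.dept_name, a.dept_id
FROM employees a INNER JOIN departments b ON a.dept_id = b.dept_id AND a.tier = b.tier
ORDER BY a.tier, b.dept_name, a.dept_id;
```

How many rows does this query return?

1

INNER JOIN keeps only pairs where the ON condition holds.
Matching on a.dept_id = b.dept_id AND a.tier = b.tier. A NULL in a compared column never satisfies the condition.
Matched pairs: 1.
Total: 1 rows.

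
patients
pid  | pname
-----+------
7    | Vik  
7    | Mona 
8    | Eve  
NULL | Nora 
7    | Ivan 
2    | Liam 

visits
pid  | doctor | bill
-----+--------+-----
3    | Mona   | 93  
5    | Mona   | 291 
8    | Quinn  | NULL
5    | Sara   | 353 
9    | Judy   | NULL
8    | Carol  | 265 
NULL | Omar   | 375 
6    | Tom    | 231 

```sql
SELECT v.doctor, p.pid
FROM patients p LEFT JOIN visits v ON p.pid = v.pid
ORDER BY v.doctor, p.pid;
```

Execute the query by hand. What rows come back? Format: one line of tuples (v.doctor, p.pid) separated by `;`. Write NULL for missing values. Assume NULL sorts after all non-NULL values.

(Carol, 8); (Quinn, 8); (NULL, 2); (NULL, 7); (NULL, 7); (NULL, 7); (NULL, NULL)

LEFT JOIN keeps every row from `patients`; unmatched rows get NULL for `visits`'s columns.
Matching on p.pid = v.pid. A NULL in a compared column never satisfies the condition.
Matched pairs: 2; unmatched p rows kept: 5.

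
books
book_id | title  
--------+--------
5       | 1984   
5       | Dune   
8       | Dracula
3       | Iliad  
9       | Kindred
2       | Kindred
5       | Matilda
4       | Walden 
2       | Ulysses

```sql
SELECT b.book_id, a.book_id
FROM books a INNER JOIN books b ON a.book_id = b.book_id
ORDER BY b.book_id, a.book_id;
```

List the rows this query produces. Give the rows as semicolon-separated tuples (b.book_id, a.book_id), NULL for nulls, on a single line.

(2, 2); (2, 2); (2, 2); (2, 2); (3, 3); (4, 4); (5, 5); (5, 5); (5, 5); (5, 5); (5, 5); (5, 5); (5, 5); (5, 5); (5, 5); (8, 8); (9, 9)

INNER JOIN keeps only pairs where the ON condition holds.
Matching on a.book_id = b.book_id.
Matched pairs: 17.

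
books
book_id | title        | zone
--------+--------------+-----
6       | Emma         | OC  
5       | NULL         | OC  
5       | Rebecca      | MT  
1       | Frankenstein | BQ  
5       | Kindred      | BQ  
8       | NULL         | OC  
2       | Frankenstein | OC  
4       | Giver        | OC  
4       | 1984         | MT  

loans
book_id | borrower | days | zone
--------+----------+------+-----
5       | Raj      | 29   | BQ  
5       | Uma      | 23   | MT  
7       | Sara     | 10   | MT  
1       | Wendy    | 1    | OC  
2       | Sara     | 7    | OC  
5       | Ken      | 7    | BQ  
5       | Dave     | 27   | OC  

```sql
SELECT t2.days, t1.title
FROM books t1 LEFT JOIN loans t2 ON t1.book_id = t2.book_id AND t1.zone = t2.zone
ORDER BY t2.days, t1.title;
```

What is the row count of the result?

10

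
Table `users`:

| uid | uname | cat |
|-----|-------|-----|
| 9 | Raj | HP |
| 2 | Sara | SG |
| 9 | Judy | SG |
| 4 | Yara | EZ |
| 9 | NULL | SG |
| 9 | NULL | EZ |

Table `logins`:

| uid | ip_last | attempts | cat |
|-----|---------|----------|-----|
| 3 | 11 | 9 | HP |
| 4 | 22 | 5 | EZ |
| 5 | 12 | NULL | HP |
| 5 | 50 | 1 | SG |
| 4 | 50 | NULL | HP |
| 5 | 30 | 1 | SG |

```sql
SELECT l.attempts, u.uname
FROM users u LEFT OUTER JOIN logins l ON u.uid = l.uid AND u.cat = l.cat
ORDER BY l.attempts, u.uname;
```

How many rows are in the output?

LEFT JOIN keeps every row from `users`; unmatched rows get NULL for `logins`'s columns.
Matching on u.uid = l.uid AND u.cat = l.cat.
Matched pairs: 1; unmatched u rows kept: 5.
Total: 1 matched + 5 padded = 6 rows.

6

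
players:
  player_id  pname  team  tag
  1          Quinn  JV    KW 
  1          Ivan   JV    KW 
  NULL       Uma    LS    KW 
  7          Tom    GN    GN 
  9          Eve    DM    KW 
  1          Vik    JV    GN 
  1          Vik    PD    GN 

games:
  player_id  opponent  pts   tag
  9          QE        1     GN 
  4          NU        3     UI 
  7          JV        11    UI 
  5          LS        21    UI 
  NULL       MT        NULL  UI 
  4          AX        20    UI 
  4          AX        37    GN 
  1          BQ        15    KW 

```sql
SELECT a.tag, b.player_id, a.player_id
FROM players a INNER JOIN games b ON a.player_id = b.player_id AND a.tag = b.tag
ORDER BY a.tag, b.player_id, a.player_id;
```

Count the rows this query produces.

2

INNER JOIN keeps only pairs where the ON condition holds.
Matching on a.player_id = b.player_id AND a.tag = b.tag. A NULL in a compared column never satisfies the condition.
- a row (player_id=1, tag=KW): matches 1 b row(s) → 1 output row(s).
- a row (player_id=1, tag=KW): matches 1 b row(s) → 1 output row(s).
- a row (player_id=NULL, tag=KW): no match → dropped.
- a row (player_id=7, tag=GN): no match → dropped.
- a row (player_id=9, tag=KW): no match → dropped.
- a row (player_id=1, tag=GN): no match → dropped.
- a row (player_id=1, tag=GN): no match → dropped.
Total: 2 rows.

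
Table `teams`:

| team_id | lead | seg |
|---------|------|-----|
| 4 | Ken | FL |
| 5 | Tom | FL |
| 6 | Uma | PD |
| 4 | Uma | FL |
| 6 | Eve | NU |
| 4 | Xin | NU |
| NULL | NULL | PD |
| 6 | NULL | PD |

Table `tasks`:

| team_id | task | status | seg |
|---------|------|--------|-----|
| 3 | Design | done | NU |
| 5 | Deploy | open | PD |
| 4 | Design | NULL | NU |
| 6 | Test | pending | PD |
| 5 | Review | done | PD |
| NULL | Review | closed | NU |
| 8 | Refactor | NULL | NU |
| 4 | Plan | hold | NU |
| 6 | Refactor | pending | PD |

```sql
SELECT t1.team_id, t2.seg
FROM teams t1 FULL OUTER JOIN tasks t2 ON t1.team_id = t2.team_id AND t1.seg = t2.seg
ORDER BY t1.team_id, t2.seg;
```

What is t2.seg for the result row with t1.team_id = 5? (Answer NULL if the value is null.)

FULL OUTER JOIN keeps every row from both sides; unmatched rows get NULL for the other side's columns.
Matching on t1.team_id = t2.team_id AND t1.seg = t2.seg. A NULL in a compared column never satisfies the condition.
Matched pairs: 6; unmatched t1 rows kept: 5; unmatched t2 rows kept: 5.

NULL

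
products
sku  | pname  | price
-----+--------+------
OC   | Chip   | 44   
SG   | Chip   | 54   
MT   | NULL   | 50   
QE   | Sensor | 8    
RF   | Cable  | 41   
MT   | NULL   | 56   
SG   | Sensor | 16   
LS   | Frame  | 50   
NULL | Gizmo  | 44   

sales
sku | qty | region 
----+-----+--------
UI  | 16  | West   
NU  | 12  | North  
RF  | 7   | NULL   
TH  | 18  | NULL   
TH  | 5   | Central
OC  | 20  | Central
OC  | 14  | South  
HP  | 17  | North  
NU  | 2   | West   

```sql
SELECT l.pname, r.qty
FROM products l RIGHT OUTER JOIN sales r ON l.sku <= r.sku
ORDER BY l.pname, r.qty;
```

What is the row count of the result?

45

RIGHT JOIN keeps every row from `sales`; unmatched rows get NULL for `products`'s columns.
Matching on l.sku <= r.sku. A NULL in a compared column never satisfies the condition.
- l row (sku=OC): matches 6 r row(s) → 6 output row(s).
- l row (sku=SG): matches 3 r row(s) → 3 output row(s).
- l row (sku=MT): matches 8 r row(s) → 8 output row(s).
- l row (sku=QE): matches 4 r row(s) → 4 output row(s).
- l row (sku=RF): matches 4 r row(s) → 4 output row(s).
- l row (sku=MT): matches 8 r row(s) → 8 output row(s).
- l row (sku=SG): matches 3 r row(s) → 3 output row(s).
- l row (sku=LS): matches 8 r row(s) → 8 output row(s).
- l row (sku=NULL): no match.
- 1 r row(s) had no l match → kept, l columns NULL.
Total: 44 matched + 1 padded = 45 rows.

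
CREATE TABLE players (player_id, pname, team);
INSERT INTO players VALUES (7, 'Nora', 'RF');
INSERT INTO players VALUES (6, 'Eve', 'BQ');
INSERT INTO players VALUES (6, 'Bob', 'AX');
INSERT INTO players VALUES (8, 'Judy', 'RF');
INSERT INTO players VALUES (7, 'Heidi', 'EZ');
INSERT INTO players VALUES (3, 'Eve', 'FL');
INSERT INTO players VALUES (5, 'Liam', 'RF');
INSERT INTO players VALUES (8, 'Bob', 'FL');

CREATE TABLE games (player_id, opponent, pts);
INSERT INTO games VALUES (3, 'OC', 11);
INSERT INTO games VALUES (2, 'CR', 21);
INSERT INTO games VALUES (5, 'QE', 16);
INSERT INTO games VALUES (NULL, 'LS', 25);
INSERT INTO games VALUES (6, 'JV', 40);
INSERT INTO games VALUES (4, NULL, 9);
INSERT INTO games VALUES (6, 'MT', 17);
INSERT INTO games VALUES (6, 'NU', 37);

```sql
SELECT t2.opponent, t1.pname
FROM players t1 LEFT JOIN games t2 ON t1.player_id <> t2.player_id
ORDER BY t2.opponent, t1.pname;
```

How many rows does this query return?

48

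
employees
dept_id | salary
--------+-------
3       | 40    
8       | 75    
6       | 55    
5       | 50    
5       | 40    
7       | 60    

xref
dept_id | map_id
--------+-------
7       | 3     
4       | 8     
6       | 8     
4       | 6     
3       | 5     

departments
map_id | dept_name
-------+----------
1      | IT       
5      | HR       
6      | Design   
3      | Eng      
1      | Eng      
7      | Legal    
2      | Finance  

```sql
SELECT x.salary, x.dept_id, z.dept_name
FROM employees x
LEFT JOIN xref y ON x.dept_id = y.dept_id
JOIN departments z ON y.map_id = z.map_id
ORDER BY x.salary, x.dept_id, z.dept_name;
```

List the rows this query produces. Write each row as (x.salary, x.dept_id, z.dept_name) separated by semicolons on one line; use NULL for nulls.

Step 1 — x LEFT JOIN y on dept_id → 6 row(s).
Then INNER JOIN `departments z` on map_id: keep only rows whose y.map_id appears in z.

(40, 3, HR); (60, 7, Eng)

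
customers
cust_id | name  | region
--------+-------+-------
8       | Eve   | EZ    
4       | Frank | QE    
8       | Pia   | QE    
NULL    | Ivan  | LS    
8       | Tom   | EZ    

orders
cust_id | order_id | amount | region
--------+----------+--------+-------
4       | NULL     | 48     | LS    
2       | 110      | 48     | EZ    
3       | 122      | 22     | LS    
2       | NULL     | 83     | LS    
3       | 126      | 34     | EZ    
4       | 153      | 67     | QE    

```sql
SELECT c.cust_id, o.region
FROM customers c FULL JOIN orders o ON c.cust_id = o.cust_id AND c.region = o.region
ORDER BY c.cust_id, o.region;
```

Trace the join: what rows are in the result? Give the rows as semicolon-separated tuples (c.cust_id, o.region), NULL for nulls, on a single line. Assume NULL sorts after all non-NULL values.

(4, QE); (8, NULL); (8, NULL); (8, NULL); (NULL, EZ); (NULL, EZ); (NULL, LS); (NULL, LS); (NULL, LS); (NULL, NULL)

FULL OUTER JOIN keeps every row from both sides; unmatched rows get NULL for the other side's columns.
Matching on c.cust_id = o.cust_id AND c.region = o.region. A NULL in a compared column never satisfies the condition.
- c[0] cust_id=8, region=EZ → no match; kept with NULLs on the o side.
- c[1] cust_id=4, region=QE → 1 match(es) in o → 1 row(s).
- c[2] cust_id=8, region=QE → no match; kept with NULLs on the o side.
- c[3] cust_id=NULL, region=LS → no match; kept with NULLs on the o side.
- c[4] cust_id=8, region=EZ → no match; kept with NULLs on the o side.
- 5 row(s) from o found no c partner → padded with NULL.
After projecting and ordering:
c.cust_id | o.region
4 | QE
8 | NULL
8 | NULL
8 | NULL
NULL | EZ
NULL | EZ
NULL | LS
NULL | LS
NULL | LS
NULL | NULL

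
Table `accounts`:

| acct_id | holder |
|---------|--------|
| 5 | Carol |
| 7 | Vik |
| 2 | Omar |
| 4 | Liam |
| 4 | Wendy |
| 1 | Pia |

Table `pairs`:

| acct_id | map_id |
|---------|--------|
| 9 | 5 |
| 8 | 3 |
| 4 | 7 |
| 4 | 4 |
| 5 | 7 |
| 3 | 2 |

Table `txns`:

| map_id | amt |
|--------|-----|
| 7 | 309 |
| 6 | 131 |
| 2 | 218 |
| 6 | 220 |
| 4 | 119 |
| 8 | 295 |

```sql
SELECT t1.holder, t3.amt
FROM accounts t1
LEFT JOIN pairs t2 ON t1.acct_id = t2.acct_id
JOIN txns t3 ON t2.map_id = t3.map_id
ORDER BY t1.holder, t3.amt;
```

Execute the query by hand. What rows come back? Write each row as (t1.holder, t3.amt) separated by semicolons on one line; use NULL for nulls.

(Carol, 309); (Liam, 119); (Liam, 309); (Wendy, 119); (Wendy, 309)

Step 1 — t1 LEFT JOIN t2 on acct_id → 8 row(s).
Then INNER JOIN `txns t3` on map_id: keep only rows whose t2.map_id appears in t3.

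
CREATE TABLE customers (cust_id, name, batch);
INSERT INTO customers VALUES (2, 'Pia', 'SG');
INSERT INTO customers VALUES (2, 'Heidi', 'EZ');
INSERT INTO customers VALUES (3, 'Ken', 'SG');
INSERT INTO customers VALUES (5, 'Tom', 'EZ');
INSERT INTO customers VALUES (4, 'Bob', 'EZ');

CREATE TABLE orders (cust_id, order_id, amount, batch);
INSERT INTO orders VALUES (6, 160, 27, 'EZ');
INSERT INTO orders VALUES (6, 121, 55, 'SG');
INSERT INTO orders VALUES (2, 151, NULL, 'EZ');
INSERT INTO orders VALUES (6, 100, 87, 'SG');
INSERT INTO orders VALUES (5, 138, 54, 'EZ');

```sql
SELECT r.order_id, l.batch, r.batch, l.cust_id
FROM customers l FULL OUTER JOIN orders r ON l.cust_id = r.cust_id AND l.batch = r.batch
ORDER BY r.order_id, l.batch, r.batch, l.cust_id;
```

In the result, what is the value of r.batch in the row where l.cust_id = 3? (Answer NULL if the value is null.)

NULL

FULL OUTER JOIN keeps every row from both sides; unmatched rows get NULL for the other side's columns.
Matching on l.cust_id = r.cust_id AND l.batch = r.batch.
- l (cust_id=2, batch=SG) has no partner → padded with NULL.
- l (cust_id=2, batch=EZ) pairs with 1 row(s) of r.
- l (cust_id=3, batch=SG) has no partner → padded with NULL.
- l (cust_id=5, batch=EZ) pairs with 1 row(s) of r.
- l (cust_id=4, batch=EZ) has no partner → padded with NULL.
- 3 r row(s) had no l match → kept, l columns NULL.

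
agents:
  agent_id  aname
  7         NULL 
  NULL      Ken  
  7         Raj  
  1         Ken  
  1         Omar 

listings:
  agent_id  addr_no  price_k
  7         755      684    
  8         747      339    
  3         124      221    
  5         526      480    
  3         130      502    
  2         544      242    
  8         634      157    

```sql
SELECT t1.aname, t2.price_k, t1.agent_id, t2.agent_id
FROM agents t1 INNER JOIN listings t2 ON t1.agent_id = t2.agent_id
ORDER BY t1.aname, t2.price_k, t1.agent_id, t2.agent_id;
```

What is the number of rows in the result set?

2

INNER JOIN keeps only pairs where the ON condition holds.
Matching on t1.agent_id = t2.agent_id. A NULL in a compared column never satisfies the condition.
- agent_id=7: 1 matching t2 row(s), so 1 row(s) emitted.
- agent_id=NULL: no matching t2 row, dropped.
- agent_id=7: 1 matching t2 row(s), so 1 row(s) emitted.
- agent_id=1: no matching t2 row, dropped.
- agent_id=1: no matching t2 row, dropped.
Total: 2 rows.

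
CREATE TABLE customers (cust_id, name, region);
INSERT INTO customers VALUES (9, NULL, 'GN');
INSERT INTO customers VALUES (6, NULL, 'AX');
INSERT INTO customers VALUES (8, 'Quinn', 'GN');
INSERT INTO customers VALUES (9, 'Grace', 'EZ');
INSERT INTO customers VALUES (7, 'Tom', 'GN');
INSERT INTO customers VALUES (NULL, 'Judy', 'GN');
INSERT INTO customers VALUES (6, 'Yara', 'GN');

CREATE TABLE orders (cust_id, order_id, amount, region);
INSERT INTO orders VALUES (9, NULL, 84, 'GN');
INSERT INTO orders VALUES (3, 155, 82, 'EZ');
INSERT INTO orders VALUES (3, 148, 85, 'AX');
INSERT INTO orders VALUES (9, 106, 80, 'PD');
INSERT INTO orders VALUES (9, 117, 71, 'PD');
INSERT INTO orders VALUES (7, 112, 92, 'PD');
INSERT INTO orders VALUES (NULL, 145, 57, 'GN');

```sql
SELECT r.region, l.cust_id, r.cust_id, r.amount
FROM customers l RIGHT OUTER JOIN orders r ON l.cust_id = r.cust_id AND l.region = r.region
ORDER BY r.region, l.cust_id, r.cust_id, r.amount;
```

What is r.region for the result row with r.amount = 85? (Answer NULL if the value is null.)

RIGHT JOIN keeps every row from `orders`; unmatched rows get NULL for `customers`'s columns.
Matching on l.cust_id = r.cust_id AND l.region = r.region. A NULL in a compared column never satisfies the condition.
- l[0] cust_id=9, region=GN → 1 match(es) in r → 1 row(s).
- l[1] cust_id=6, region=AX → no match.
- l[2] cust_id=8, region=GN → no match.
- l[3] cust_id=9, region=EZ → no match.
- l[4] cust_id=7, region=GN → no match.
- l[5] cust_id=NULL, region=GN → no match.
- l[6] cust_id=6, region=GN → no match.
- 6 r row(s) had no l match → kept, l columns NULL.

AX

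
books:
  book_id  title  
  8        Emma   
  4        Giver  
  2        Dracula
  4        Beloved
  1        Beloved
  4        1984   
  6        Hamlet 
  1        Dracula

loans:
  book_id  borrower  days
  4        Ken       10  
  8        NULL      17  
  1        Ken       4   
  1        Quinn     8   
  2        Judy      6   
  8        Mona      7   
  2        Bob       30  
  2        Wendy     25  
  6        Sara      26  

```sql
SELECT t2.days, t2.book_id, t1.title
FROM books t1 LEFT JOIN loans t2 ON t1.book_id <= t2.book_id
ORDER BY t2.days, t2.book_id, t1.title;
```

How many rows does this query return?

42

LEFT JOIN keeps every row from `books`; unmatched rows get NULL for `loans`'s columns.
Matching on t1.book_id <= t2.book_id.
- t1 row (book_id=8): matches 2 t2 row(s) → 2 output row(s).
- t1 row (book_id=4): matches 4 t2 row(s) → 4 output row(s).
- t1 row (book_id=2): matches 7 t2 row(s) → 7 output row(s).
- t1 row (book_id=4): matches 4 t2 row(s) → 4 output row(s).
- t1 row (book_id=1): matches 9 t2 row(s) → 9 output row(s).
- t1 row (book_id=4): matches 4 t2 row(s) → 4 output row(s).
- t1 row (book_id=6): matches 3 t2 row(s) → 3 output row(s).
- t1 row (book_id=1): matches 9 t2 row(s) → 9 output row(s).
Total: 42 rows.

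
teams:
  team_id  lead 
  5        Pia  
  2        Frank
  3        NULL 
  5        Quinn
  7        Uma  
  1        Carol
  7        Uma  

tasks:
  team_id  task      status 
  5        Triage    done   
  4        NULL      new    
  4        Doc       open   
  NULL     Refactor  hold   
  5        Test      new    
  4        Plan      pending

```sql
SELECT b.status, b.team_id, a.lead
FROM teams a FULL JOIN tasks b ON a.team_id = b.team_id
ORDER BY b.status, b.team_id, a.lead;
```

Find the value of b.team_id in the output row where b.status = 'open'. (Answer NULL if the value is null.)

4

FULL OUTER JOIN keeps every row from both sides; unmatched rows get NULL for the other side's columns.
Matching on a.team_id = b.team_id. A NULL in a compared column never satisfies the condition.
Matched pairs: 4; unmatched a rows kept: 5; unmatched b rows kept: 4.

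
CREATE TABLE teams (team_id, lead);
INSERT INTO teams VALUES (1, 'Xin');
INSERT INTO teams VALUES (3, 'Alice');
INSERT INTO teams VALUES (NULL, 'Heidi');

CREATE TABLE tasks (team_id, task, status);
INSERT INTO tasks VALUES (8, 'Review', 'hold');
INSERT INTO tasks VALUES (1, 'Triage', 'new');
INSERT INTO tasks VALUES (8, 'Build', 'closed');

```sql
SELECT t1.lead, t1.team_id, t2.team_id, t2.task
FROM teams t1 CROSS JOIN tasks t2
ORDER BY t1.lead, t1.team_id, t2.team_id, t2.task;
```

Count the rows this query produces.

9

CROSS JOIN pairs every row of `teams` with every row of `tasks`: 3 × 3 = 9 rows.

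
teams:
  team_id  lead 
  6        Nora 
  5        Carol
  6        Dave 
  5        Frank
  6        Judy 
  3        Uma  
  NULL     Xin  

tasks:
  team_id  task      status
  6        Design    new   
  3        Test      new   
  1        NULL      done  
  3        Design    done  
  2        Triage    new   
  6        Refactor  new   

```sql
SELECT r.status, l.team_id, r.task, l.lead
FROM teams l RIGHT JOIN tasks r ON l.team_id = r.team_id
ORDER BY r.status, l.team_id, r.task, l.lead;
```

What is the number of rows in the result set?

10

RIGHT JOIN keeps every row from `tasks`; unmatched rows get NULL for `teams`'s columns.
Matching on l.team_id = r.team_id. A NULL in a compared column never satisfies the condition.
- l[0] team_id=6 → 2 match(es) in r → 2 row(s).
- l[1] team_id=5 → no match.
- l[2] team_id=6 → 2 match(es) in r → 2 row(s).
- l[3] team_id=5 → no match.
- l[4] team_id=6 → 2 match(es) in r → 2 row(s).
- l[5] team_id=3 → 2 match(es) in r → 2 row(s).
- l[6] team_id=NULL → no match.
- plus 2 unmatched r row(s), each kept with NULL l columns.
Total: 8 matched + 2 padded = 10 rows.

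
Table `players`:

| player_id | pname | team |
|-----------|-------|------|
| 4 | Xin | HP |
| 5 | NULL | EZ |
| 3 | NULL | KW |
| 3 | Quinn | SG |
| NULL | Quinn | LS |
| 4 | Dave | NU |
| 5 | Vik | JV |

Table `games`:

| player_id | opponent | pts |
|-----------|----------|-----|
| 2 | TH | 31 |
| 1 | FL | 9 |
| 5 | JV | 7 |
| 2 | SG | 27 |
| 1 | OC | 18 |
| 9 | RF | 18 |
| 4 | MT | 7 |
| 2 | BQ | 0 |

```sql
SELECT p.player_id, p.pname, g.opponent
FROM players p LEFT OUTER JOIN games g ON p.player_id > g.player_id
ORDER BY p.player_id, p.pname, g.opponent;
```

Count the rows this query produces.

LEFT JOIN keeps every row from `players`; unmatched rows get NULL for `games`'s columns.
Matching on p.player_id > g.player_id. A NULL in a compared column never satisfies the condition.
Matched pairs: 32; unmatched p rows kept: 1.
Total: 32 matched + 1 padded = 33 rows.

33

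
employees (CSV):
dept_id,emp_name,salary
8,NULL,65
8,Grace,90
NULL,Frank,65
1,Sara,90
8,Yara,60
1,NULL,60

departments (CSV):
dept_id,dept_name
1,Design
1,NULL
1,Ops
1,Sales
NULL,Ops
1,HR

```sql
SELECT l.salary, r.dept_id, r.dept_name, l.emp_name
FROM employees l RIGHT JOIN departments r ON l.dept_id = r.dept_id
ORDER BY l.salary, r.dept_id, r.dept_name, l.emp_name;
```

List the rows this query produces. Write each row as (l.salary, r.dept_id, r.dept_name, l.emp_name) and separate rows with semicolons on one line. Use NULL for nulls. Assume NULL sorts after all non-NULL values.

(60, 1, Design, NULL); (60, 1, HR, NULL); (60, 1, Ops, NULL); (60, 1, Sales, NULL); (60, 1, NULL, NULL); (90, 1, Design, Sara); (90, 1, HR, Sara); (90, 1, Ops, Sara); (90, 1, Sales, Sara); (90, 1, NULL, Sara); (NULL, NULL, Ops, NULL)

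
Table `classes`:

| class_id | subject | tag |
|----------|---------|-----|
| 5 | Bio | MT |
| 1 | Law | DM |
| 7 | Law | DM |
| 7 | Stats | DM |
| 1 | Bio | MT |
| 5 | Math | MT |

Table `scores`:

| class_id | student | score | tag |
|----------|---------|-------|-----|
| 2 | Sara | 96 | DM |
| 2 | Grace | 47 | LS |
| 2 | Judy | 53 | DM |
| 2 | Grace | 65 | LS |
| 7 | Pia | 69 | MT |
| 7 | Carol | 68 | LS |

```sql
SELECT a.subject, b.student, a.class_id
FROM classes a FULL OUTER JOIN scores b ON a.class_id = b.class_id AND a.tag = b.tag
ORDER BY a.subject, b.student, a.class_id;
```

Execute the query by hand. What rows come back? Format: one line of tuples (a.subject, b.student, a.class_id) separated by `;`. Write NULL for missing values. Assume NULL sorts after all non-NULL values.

FULL OUTER JOIN keeps every row from both sides; unmatched rows get NULL for the other side's columns.
Matching on a.class_id = b.class_id AND a.tag = b.tag.
Matched pairs: 0; unmatched a rows kept: 6; unmatched b rows kept: 6.

(Bio, NULL, 1); (Bio, NULL, 5); (Law, NULL, 1); (Law, NULL, 7); (Math, NULL, 5); (Stats, NULL, 7); (NULL, Carol, NULL); (NULL, Grace, NULL); (NULL, Grace, NULL); (NULL, Judy, NULL); (NULL, Pia, NULL); (NULL, Sara, NULL)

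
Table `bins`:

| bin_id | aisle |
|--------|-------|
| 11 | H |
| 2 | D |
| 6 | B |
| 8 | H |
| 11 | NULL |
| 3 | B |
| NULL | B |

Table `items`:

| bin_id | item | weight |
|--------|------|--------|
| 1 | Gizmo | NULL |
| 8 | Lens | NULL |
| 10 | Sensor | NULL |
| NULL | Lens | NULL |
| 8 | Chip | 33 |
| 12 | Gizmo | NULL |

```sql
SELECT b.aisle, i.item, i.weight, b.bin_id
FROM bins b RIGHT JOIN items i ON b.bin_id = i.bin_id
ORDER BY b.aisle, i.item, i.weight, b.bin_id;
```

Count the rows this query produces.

6

RIGHT JOIN keeps every row from `items`; unmatched rows get NULL for `bins`'s columns.
Matching on b.bin_id = i.bin_id. A NULL in a compared column never satisfies the condition.
Matched pairs: 2; unmatched i rows kept: 4.
Total: 2 matched + 4 padded = 6 rows.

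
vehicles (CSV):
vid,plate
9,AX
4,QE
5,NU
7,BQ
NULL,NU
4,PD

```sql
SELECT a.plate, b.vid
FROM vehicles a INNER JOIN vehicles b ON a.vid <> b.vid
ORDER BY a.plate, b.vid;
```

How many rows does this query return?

18

INNER JOIN keeps only pairs where the ON condition holds.
Matching on a.vid <> b.vid. A NULL in a compared column never satisfies the condition.
Matched pairs: 18.
Total: 18 rows.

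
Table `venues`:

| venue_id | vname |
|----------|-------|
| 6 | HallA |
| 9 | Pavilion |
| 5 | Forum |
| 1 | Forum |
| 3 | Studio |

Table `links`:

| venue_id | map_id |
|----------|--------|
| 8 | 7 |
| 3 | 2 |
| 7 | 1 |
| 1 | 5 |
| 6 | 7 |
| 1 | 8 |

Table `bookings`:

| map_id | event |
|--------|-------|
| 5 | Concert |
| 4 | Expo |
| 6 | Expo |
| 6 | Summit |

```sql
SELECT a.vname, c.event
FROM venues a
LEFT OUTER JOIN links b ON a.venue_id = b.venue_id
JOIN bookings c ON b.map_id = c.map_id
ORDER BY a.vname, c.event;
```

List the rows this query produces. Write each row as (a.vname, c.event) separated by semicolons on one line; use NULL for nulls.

Joins associate left-to-right: venues LEFT JOIN links on venue_id gives 6 intermediate row(s).
Then INNER JOIN `bookings c` on map_id: keep only rows whose b.map_id appears in c.

(Forum, Concert)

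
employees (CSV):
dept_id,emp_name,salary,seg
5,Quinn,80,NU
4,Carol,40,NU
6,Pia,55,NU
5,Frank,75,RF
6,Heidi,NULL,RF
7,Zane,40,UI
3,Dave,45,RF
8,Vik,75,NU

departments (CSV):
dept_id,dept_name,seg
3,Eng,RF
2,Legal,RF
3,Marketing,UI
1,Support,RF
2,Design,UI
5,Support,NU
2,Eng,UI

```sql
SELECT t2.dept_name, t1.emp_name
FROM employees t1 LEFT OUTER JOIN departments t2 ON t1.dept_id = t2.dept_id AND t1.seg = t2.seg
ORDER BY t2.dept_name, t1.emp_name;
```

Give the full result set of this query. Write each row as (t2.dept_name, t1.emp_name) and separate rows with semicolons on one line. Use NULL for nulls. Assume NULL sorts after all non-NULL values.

LEFT JOIN keeps every row from `employees`; unmatched rows get NULL for `departments`'s columns.
Matching on t1.dept_id = t2.dept_id AND t1.seg = t2.seg.
- dept_id=5, seg=NU: 1 matching t2 row(s), so 1 row(s) emitted.
- dept_id=4, seg=NU: no t2 row matches, row kept with t2 columns NULL.
- dept_id=6, seg=NU: no t2 row matches, row kept with t2 columns NULL.
- dept_id=5, seg=RF: no t2 row matches, row kept with t2 columns NULL.
- dept_id=6, seg=RF: no t2 row matches, row kept with t2 columns NULL.
- dept_id=7, seg=UI: no t2 row matches, row kept with t2 columns NULL.
- dept_id=3, seg=RF: 1 matching t2 row(s), so 1 row(s) emitted.
- dept_id=8, seg=NU: no t2 row matches, row kept with t2 columns NULL.
After projecting and ordering:
t2.dept_name | t1.emp_name
Eng | Dave
Support | Quinn
NULL | Carol
NULL | Frank
NULL | Heidi
NULL | Pia
NULL | Vik
NULL | Zane

(Eng, Dave); (Support, Quinn); (NULL, Carol); (NULL, Frank); (NULL, Heidi); (NULL, Pia); (NULL, Vik); (NULL, Zane)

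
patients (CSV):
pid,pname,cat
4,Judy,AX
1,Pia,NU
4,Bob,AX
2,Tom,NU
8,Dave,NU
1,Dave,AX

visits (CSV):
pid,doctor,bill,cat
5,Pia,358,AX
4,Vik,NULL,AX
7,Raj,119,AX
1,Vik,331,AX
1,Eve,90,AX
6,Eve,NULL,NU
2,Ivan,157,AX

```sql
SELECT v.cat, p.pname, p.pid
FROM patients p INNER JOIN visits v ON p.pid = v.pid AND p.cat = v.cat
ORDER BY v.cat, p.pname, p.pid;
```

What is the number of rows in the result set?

INNER JOIN keeps only pairs where the ON condition holds.
Matching on p.pid = v.pid AND p.cat = v.cat.
- p[0] pid=4, cat=AX → 1 match(es) in v → 1 row(s).
- p[1] pid=1, cat=NU → no match; dropped.
- p[2] pid=4, cat=AX → 1 match(es) in v → 1 row(s).
- p[3] pid=2, cat=NU → no match; dropped.
- p[4] pid=8, cat=NU → no match; dropped.
- p[5] pid=1, cat=AX → 2 match(es) in v → 2 row(s).
Total: 4 rows.

4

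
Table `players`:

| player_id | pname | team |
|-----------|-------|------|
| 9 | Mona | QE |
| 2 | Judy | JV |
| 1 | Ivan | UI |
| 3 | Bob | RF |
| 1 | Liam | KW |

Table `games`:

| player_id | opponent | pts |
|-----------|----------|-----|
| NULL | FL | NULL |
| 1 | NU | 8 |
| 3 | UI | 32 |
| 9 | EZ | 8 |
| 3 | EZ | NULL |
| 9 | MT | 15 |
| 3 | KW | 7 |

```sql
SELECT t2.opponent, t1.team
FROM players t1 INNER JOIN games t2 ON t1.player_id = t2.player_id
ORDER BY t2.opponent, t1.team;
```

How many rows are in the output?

INNER JOIN keeps only pairs where the ON condition holds.
Matching on t1.player_id = t2.player_id. A NULL in a compared column never satisfies the condition.
Matched pairs: 7.
Total: 7 rows.

7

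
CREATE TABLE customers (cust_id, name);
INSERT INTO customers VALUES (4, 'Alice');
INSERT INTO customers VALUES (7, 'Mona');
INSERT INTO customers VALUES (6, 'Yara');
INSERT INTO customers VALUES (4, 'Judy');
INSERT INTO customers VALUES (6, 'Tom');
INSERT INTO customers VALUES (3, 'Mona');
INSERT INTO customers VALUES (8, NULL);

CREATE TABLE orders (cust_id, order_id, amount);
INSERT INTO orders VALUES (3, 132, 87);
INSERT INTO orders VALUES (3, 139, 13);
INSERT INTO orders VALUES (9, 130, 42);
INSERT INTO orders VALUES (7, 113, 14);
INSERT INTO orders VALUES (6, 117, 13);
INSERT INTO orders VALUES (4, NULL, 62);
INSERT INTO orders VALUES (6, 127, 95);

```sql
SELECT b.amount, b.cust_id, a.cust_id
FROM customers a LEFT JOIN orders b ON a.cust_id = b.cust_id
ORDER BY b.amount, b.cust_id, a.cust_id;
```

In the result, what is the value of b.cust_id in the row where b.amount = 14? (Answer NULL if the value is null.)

7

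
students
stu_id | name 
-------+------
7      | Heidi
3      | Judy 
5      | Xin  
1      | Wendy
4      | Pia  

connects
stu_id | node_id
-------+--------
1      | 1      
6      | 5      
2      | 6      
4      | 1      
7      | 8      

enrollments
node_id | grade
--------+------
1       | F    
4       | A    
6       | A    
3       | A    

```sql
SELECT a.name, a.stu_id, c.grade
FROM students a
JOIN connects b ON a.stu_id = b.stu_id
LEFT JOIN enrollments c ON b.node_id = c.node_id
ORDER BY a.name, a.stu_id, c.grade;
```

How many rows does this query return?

3

Evaluate left to right. First `students a INNER JOIN connects b` on stu_id: 3 row(s).
Then LEFT JOIN `enrollments c` on node_id: each of those 3 rows is kept; rows whose b.node_id has no match in c get NULL for c's columns.
Result: 3 row(s).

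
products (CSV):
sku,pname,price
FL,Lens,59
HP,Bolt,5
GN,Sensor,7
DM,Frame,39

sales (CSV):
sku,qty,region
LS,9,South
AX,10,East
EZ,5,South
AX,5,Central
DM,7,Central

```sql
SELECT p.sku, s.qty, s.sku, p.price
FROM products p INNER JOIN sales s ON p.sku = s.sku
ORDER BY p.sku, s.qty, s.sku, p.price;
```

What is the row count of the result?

1

INNER JOIN keeps only pairs where the ON condition holds.
Matching on p.sku = s.sku.
- p[0] sku=FL → no match; dropped.
- p[1] sku=HP → no match; dropped.
- p[2] sku=GN → no match; dropped.
- p[3] sku=DM → 1 match(es) in s → 1 row(s).
Total: 1 rows.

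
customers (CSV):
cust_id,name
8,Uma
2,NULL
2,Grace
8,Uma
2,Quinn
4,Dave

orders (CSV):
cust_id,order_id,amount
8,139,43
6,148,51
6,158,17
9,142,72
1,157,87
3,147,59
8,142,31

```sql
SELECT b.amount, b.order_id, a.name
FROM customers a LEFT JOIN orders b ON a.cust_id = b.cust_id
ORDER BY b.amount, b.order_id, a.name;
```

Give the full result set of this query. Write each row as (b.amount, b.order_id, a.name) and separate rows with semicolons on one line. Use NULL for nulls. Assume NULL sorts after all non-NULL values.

(31, 142, Uma); (31, 142, Uma); (43, 139, Uma); (43, 139, Uma); (NULL, NULL, Dave); (NULL, NULL, Grace); (NULL, NULL, Quinn); (NULL, NULL, NULL)

LEFT JOIN keeps every row from `customers`; unmatched rows get NULL for `orders`'s columns.
Matching on a.cust_id = b.cust_id.
- cust_id=8: 2 matching b row(s), so 2 row(s) emitted.
- cust_id=2: no b row matches, row kept with b columns NULL.
- cust_id=2: no b row matches, row kept with b columns NULL.
- cust_id=8: 2 matching b row(s), so 2 row(s) emitted.
- cust_id=2: no b row matches, row kept with b columns NULL.
- cust_id=4: no b row matches, row kept with b columns NULL.
After projecting and ordering:
b.amount | b.order_id | a.name
31 | 142 | Uma
31 | 142 | Uma
43 | 139 | Uma
43 | 139 | Uma
NULL | NULL | Dave
NULL | NULL | Grace
NULL | NULL | Quinn
NULL | NULL | NULL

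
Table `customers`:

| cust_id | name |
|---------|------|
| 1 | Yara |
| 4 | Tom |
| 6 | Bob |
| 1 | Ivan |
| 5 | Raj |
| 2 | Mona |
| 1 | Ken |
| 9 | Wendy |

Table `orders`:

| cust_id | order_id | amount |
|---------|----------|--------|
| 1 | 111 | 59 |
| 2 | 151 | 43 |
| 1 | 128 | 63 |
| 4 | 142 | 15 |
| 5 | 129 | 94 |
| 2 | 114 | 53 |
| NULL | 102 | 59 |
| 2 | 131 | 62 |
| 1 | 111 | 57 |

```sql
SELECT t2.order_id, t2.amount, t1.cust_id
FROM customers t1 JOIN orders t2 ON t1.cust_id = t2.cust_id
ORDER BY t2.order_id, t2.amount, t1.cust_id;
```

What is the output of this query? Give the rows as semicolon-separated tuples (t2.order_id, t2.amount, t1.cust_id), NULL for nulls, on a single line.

INNER JOIN keeps only pairs where the ON condition holds.
Matching on t1.cust_id = t2.cust_id. A NULL in a compared column never satisfies the condition.
Matched pairs: 14.

(111, 57, 1); (111, 57, 1); (111, 57, 1); (111, 59, 1); (111, 59, 1); (111, 59, 1); (114, 53, 2); (128, 63, 1); (128, 63, 1); (128, 63, 1); (129, 94, 5); (131, 62, 2); (142, 15, 4); (151, 43, 2)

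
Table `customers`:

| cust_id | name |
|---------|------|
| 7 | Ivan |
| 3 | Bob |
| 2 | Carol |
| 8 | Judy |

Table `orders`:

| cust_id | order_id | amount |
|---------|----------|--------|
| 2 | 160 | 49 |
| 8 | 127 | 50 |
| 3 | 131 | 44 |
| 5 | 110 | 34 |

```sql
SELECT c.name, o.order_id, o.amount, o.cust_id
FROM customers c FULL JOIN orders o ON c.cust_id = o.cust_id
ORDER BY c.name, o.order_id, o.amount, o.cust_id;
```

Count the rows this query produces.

5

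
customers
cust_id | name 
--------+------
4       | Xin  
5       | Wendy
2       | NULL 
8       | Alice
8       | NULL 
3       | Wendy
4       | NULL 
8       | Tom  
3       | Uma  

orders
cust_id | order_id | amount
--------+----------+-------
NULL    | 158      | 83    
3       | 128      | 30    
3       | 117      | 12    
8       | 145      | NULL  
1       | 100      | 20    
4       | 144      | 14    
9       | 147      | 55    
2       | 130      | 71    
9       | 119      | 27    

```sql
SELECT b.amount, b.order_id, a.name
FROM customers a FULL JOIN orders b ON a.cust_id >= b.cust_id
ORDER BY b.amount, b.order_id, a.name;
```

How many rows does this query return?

46

FULL OUTER JOIN keeps every row from both sides; unmatched rows get NULL for the other side's columns.
Matching on a.cust_id >= b.cust_id. A NULL in a compared column never satisfies the condition.
Matched pairs: 43; unmatched a rows kept: 0; unmatched b rows kept: 3.
Total: 43 matched + 3 padded = 46 rows.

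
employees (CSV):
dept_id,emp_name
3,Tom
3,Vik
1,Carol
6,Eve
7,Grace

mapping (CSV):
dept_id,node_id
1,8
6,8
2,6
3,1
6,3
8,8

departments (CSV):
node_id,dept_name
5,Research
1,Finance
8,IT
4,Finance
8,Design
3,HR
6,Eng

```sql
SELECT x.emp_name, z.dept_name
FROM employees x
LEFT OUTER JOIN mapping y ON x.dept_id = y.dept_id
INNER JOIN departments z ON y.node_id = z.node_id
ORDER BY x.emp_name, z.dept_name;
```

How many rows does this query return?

Joins associate left-to-right: employees LEFT JOIN mapping on dept_id gives 6 intermediate row(s).
Then INNER JOIN `departments z` on node_id: keep only rows whose y.node_id appears in z.
Result: 7 row(s).

7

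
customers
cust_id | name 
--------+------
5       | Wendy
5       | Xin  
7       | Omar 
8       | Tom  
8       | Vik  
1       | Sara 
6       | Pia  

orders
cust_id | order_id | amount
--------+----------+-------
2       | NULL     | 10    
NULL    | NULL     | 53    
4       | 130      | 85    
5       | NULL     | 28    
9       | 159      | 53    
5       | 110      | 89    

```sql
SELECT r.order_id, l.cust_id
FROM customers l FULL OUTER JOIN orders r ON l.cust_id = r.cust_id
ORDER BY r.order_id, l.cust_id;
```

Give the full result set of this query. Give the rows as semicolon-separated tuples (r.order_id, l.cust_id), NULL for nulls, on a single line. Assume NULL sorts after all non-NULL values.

FULL OUTER JOIN keeps every row from both sides; unmatched rows get NULL for the other side's columns.
Matching on l.cust_id = r.cust_id. A NULL in a compared column never satisfies the condition.
- l row (cust_id=5): matches 2 r row(s) → 2 output row(s).
- l row (cust_id=5): matches 2 r row(s) → 2 output row(s).
- l row (cust_id=7): no match → kept, r columns NULL.
- l row (cust_id=8): no match → kept, r columns NULL.
- l row (cust_id=8): no match → kept, r columns NULL.
- l row (cust_id=1): no match → kept, r columns NULL.
- l row (cust_id=6): no match → kept, r columns NULL.
- plus 4 unmatched r row(s), each kept with NULL l columns.

(110, 5); (110, 5); (130, NULL); (159, NULL); (NULL, 1); (NULL, 5); (NULL, 5); (NULL, 6); (NULL, 7); (NULL, 8); (NULL, 8); (NULL, NULL); (NULL, NULL)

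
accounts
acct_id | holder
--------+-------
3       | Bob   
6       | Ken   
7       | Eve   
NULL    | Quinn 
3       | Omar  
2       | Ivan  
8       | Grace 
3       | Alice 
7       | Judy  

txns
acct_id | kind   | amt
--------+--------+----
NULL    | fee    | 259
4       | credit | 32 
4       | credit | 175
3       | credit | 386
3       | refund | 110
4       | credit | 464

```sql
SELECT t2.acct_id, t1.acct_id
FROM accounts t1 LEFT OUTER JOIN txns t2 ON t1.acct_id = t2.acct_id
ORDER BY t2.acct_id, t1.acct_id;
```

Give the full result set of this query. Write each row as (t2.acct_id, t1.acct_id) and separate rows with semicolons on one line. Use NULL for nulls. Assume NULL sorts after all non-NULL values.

LEFT JOIN keeps every row from `accounts`; unmatched rows get NULL for `txns`'s columns.
Matching on t1.acct_id = t2.acct_id. A NULL in a compared column never satisfies the condition.
- t1 row (acct_id=3): matches 2 t2 row(s) → 2 output row(s).
- t1 row (acct_id=6): no match → kept, t2 columns NULL.
- t1 row (acct_id=7): no match → kept, t2 columns NULL.
- t1 row (acct_id=NULL): no match → kept, t2 columns NULL.
- t1 row (acct_id=3): matches 2 t2 row(s) → 2 output row(s).
- t1 row (acct_id=2): no match → kept, t2 columns NULL.
- t1 row (acct_id=8): no match → kept, t2 columns NULL.
- t1 row (acct_id=3): matches 2 t2 row(s) → 2 output row(s).
- t1 row (acct_id=7): no match → kept, t2 columns NULL.

(3, 3); (3, 3); (3, 3); (3, 3); (3, 3); (3, 3); (NULL, 2); (NULL, 6); (NULL, 7); (NULL, 7); (NULL, 8); (NULL, NULL)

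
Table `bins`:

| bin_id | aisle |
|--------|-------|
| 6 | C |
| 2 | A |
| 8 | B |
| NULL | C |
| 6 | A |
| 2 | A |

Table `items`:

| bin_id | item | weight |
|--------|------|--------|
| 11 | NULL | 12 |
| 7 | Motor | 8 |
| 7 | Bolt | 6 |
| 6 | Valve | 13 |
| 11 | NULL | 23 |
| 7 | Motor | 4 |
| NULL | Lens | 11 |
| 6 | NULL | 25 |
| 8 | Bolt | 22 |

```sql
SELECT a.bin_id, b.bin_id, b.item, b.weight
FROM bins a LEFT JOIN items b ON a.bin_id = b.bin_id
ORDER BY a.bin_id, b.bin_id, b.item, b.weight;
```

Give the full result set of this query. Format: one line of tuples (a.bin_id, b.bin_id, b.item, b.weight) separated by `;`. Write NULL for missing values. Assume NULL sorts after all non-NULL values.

(2, NULL, NULL, NULL); (2, NULL, NULL, NULL); (6, 6, Valve, 13); (6, 6, Valve, 13); (6, 6, NULL, 25); (6, 6, NULL, 25); (8, 8, Bolt, 22); (NULL, NULL, NULL, NULL)

LEFT JOIN keeps every row from `bins`; unmatched rows get NULL for `items`'s columns.
Matching on a.bin_id = b.bin_id. A NULL in a compared column never satisfies the condition.
- a row (bin_id=6): matches 2 b row(s) → 2 output row(s).
- a row (bin_id=2): no match → kept, b columns NULL.
- a row (bin_id=8): matches 1 b row(s) → 1 output row(s).
- a row (bin_id=NULL): no match → kept, b columns NULL.
- a row (bin_id=6): matches 2 b row(s) → 2 output row(s).
- a row (bin_id=2): no match → kept, b columns NULL.
After projecting and ordering:
a.bin_id | b.bin_id | b.item | b.weight
2 | NULL | NULL | NULL
2 | NULL | NULL | NULL
6 | 6 | Valve | 13
6 | 6 | Valve | 13
6 | 6 | NULL | 25
6 | 6 | NULL | 25
8 | 8 | Bolt | 22
NULL | NULL | NULL | NULL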